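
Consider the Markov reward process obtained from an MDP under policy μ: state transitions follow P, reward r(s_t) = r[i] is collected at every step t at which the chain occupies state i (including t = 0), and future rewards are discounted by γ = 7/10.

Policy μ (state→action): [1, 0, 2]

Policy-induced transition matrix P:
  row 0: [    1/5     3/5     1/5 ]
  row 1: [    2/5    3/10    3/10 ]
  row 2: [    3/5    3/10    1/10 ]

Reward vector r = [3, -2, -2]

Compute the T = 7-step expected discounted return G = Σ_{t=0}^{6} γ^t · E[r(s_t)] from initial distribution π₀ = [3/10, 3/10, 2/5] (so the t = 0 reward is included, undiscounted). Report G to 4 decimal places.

G = -0.6684

t=0: π = [0.3000, 0.3000, 0.4000], E[r] = -0.5000, γ^t·E[r] = -0.500000, running G = -0.500000
t=1: π = [0.4200, 0.3900, 0.1900], E[r] = 0.1000, γ^t·E[r] = 0.070000, running G = -0.430000
t=2: π = [0.3540, 0.4260, 0.2200], E[r] = -0.2300, γ^t·E[r] = -0.112700, running G = -0.542700
t=3: π = [0.3732, 0.4062, 0.2206], E[r] = -0.1340, γ^t·E[r] = -0.045962, running G = -0.588662
t=4: π = [0.3695, 0.4120, 0.2186], E[r] = -0.1526, γ^t·E[r] = -0.036639, running G = -0.625301
t=5: π = [0.3698, 0.4108, 0.2193], E[r] = -0.1509, γ^t·E[r] = -0.025365, running G = -0.650666
t=6: π = [0.3699, 0.4109, 0.2192], E[r] = -0.1505, γ^t·E[r] = -0.017703, running G = -0.668370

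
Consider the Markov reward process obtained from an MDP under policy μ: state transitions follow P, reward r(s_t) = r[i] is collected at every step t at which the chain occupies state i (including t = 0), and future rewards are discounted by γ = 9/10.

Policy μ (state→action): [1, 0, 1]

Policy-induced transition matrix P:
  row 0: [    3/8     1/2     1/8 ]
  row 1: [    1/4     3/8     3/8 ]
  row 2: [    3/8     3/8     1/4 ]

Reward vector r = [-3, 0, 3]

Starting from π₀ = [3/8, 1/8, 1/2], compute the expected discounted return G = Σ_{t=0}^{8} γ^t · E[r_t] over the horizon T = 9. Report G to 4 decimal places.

G = -0.7892

t=0: π = [0.3750, 0.1250, 0.5000], E[r] = 0.3750, γ^t·E[r] = 0.375000, running G = 0.375000
t=1: π = [0.3594, 0.4219, 0.2188], E[r] = -0.4219, γ^t·E[r] = -0.379688, running G = -0.004688
t=2: π = [0.3223, 0.4199, 0.2578], E[r] = -0.1934, γ^t·E[r] = -0.156621, running G = -0.161309
t=3: π = [0.3225, 0.4153, 0.2622], E[r] = -0.1809, γ^t·E[r] = -0.131882, running G = -0.293191
t=4: π = [0.3231, 0.4153, 0.2616], E[r] = -0.1845, γ^t·E[r] = -0.121037, running G = -0.414227
t=5: π = [0.3231, 0.4154, 0.2615], E[r] = -0.1847, γ^t·E[r] = -0.109048, running G = -0.523275
t=6: π = [0.3231, 0.4154, 0.2615], E[r] = -0.1846, γ^t·E[r] = -0.098113, running G = -0.621388
t=7: π = [0.3231, 0.4154, 0.2615], E[r] = -0.1846, γ^t·E[r] = -0.088301, running G = -0.709689
t=8: π = [0.3231, 0.4154, 0.2615], E[r] = -0.1846, γ^t·E[r] = -0.079471, running G = -0.789160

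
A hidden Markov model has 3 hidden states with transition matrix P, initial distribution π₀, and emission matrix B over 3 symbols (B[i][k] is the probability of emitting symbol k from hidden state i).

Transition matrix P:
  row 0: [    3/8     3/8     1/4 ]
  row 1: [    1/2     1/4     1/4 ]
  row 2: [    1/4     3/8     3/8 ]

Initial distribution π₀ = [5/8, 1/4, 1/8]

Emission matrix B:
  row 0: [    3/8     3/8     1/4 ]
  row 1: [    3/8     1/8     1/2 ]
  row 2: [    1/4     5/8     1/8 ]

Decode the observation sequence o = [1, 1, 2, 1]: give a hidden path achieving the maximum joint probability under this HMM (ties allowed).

t=0: δ = [2.344e-01, 3.125e-02, 7.812e-02]  (obs o_0=1)
t=1: δ = [3.296e-02, 1.099e-02, 3.662e-02]  ψ = [0, 0, 0]  (obs o_1=1)
t=2: δ = [3.090e-03, 6.866e-03, 1.717e-03]  ψ = [0, 2, 2]  (obs o_2=2)
t=3: δ = [1.287e-03, 2.146e-04, 1.073e-03]  ψ = [1, 1, 1]  (obs o_3=1)
backtrack: best end state = 0; path = [0, 2, 1, 0]

path = [0, 2, 1, 0]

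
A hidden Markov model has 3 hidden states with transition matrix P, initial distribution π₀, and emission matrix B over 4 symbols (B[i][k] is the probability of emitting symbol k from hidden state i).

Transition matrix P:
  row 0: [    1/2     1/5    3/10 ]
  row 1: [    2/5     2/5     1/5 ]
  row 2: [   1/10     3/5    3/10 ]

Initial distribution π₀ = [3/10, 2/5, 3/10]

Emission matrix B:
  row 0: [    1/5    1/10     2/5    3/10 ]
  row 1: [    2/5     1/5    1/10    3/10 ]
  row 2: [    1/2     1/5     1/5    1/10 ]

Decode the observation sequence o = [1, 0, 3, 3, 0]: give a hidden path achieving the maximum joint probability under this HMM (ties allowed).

path = [2, 1, 0, 0, 2]

t=0: δ = [3.000e-02, 8.000e-02, 6.000e-02]  (obs o_0=1)
t=1: δ = [6.400e-03, 1.440e-02, 9.000e-03]  ψ = [1, 2, 2]  (obs o_1=0)
t=2: δ = [1.728e-03, 1.728e-03, 2.880e-04]  ψ = [1, 1, 1]  (obs o_2=3)
t=3: δ = [2.592e-04, 2.074e-04, 5.184e-05]  ψ = [0, 1, 0]  (obs o_3=3)
t=4: δ = [2.592e-05, 3.318e-05, 3.888e-05]  ψ = [0, 1, 0]  (obs o_4=0)
backtrack: best end state = 2; path = [2, 1, 0, 0, 2]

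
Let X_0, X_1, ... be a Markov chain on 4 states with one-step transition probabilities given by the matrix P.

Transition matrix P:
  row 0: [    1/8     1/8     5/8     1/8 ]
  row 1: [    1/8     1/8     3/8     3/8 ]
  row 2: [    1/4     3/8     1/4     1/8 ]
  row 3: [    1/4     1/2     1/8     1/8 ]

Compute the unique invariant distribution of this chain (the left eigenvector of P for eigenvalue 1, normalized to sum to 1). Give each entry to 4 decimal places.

π = [0.1910, 0.2813, 0.3324, 0.1953]

Balance equations π_j = Σ_i π_i·P[i][j]:
  π_0 = 1/8·π_0 + 1/8·π_1 + 1/4·π_2 + 1/4·π_3
  π_1 = 1/8·π_0 + 1/8·π_1 + 3/8·π_2 + 1/2·π_3
  π_2 = 5/8·π_0 + 3/8·π_1 + 1/4·π_2 + 1/8·π_3
  normalize: π_0 + π_1 + π_2 + π_3 = 1
Solving the linear system gives exactly π = [131/686, 193/686, 114/343, 67/343].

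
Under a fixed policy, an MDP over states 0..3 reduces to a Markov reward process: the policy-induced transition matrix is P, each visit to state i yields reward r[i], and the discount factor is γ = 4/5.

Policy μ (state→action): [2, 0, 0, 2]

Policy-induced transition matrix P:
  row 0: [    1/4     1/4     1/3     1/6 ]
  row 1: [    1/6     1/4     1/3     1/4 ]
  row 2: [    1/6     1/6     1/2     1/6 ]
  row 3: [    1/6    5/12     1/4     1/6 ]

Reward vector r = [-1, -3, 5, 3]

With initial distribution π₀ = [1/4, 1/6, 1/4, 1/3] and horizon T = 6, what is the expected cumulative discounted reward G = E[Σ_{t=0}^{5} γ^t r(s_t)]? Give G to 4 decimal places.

G = 5.3766

t=0: π = [0.2500, 0.1667, 0.2500, 0.3333], E[r] = 1.5000, γ^t·E[r] = 1.500000, running G = 1.500000
t=1: π = [0.1875, 0.2847, 0.3472, 0.1806], E[r] = 1.2361, γ^t·E[r] = 0.988889, running G = 2.488889
t=2: π = [0.1823, 0.2512, 0.3762, 0.1904], E[r] = 1.5162, γ^t·E[r] = 0.970370, running G = 3.459259
t=3: π = [0.1819, 0.2504, 0.3802, 0.1876], E[r] = 1.5306, γ^t·E[r] = 0.783654, running G = 4.242914
t=4: π = [0.1818, 0.2496, 0.3811, 0.1875], E[r] = 1.5373, γ^t·E[r] = 0.629686, running G = 4.872599
t=5: π = [0.1818, 0.2495, 0.3812, 0.1875], E[r] = 1.5382, γ^t·E[r] = 0.504023, running G = 5.376622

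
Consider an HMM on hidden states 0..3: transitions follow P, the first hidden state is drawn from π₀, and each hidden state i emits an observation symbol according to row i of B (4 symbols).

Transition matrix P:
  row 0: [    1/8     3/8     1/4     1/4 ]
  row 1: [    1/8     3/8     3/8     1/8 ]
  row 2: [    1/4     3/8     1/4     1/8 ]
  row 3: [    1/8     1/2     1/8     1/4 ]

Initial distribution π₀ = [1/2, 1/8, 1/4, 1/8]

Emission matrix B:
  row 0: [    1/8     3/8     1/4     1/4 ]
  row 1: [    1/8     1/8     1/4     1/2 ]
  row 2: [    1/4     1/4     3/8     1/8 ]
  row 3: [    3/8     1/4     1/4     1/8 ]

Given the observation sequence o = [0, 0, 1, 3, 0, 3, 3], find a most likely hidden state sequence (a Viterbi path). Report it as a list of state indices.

path = [0, 3, 3, 1, 2, 1, 1]

t=0: δ = [6.250e-02, 1.562e-02, 6.250e-02, 4.688e-02]  (obs o_0=0)
t=1: δ = [1.953e-03, 2.930e-03, 3.906e-03, 5.859e-03]  ψ = [2, 0, 0, 0]  (obs o_1=0)
t=2: δ = [3.662e-04, 3.662e-04, 2.747e-04, 3.662e-04]  ψ = [2, 3, 1, 3]  (obs o_2=1)
t=3: δ = [1.717e-05, 9.155e-05, 1.717e-05, 1.144e-05]  ψ = [2, 3, 1, 0]  (obs o_3=3)
t=4: δ = [1.431e-06, 4.292e-06, 8.583e-06, 4.292e-06]  ψ = [1, 1, 1, 1]  (obs o_4=0)
t=5: δ = [5.364e-07, 1.609e-06, 2.682e-07, 1.341e-07]  ψ = [2, 2, 2, 2]  (obs o_5=3)
t=6: δ = [5.029e-08, 3.017e-07, 7.544e-08, 2.515e-08]  ψ = [1, 1, 1, 1]  (obs o_6=3)
backtrack: best end state = 1; path = [0, 3, 3, 1, 2, 1, 1]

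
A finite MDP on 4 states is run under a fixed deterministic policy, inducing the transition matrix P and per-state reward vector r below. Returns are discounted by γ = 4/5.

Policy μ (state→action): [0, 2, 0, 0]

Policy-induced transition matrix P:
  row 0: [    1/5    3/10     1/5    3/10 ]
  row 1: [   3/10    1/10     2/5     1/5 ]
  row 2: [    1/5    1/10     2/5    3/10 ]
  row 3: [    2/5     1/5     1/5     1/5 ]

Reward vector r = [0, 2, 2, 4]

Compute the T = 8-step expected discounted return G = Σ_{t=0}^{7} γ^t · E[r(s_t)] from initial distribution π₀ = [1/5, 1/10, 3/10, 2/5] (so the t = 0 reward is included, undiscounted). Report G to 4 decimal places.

G = 8.5993

t=0: π = [0.2000, 0.1000, 0.3000, 0.4000], E[r] = 2.4000, γ^t·E[r] = 2.400000, running G = 2.400000
t=1: π = [0.2900, 0.1800, 0.2800, 0.2500], E[r] = 1.9200, γ^t·E[r] = 1.536000, running G = 3.936000
t=2: π = [0.2680, 0.1830, 0.2920, 0.2570], E[r] = 1.9780, γ^t·E[r] = 1.265920, running G = 5.201920
t=3: π = [0.2697, 0.1793, 0.2950, 0.2560], E[r] = 1.9726, γ^t·E[r] = 1.009971, running G = 6.211891
t=4: π = [0.2691, 0.1795, 0.2949, 0.2565], E[r] = 1.9747, γ^t·E[r] = 0.808829, running G = 7.020720
t=5: π = [0.2692, 0.1795, 0.2949, 0.2564], E[r] = 1.9743, γ^t·E[r] = 0.646939, running G = 7.667659
t=6: π = [0.2692, 0.1795, 0.2949, 0.2564], E[r] = 1.9744, γ^t·E[r] = 0.517570, running G = 8.185229
t=7: π = [0.2692, 0.1795, 0.2949, 0.2564], E[r] = 1.9744, γ^t·E[r] = 0.414053, running G = 8.599282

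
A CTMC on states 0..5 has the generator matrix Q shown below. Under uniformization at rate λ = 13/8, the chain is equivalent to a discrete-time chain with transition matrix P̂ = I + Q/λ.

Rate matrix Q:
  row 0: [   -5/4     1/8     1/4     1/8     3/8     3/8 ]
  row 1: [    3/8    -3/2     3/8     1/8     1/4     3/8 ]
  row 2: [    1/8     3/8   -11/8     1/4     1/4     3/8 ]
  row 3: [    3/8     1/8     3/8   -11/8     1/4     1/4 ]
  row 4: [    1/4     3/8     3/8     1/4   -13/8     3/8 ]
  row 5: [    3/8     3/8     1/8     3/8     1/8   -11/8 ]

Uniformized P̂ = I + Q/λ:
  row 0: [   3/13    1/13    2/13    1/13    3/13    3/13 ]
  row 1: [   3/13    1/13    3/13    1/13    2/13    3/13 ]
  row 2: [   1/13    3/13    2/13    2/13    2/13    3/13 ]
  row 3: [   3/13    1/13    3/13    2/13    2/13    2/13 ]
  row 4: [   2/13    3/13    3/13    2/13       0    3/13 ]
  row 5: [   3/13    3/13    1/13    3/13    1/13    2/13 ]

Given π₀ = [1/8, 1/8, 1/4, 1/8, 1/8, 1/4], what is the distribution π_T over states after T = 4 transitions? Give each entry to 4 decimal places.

π = [0.1942, 0.1551, 0.1713, 0.1427, 0.1326, 0.2041]

t=0: π = [0.1250, 0.1250, 0.2500, 0.1250, 0.1250, 0.2500]
t=1: π = [0.1827, 0.1731, 0.1635, 0.1538, 0.1250, 0.2019]
t=2: π = [0.1960, 0.1524, 0.1731, 0.1420, 0.1331, 0.2034]
t=3: π = [0.1939, 0.1553, 0.1711, 0.1427, 0.1328, 0.2042]
t=4: π = [0.1942, 0.1551, 0.1713, 0.1427, 0.1326, 0.2041]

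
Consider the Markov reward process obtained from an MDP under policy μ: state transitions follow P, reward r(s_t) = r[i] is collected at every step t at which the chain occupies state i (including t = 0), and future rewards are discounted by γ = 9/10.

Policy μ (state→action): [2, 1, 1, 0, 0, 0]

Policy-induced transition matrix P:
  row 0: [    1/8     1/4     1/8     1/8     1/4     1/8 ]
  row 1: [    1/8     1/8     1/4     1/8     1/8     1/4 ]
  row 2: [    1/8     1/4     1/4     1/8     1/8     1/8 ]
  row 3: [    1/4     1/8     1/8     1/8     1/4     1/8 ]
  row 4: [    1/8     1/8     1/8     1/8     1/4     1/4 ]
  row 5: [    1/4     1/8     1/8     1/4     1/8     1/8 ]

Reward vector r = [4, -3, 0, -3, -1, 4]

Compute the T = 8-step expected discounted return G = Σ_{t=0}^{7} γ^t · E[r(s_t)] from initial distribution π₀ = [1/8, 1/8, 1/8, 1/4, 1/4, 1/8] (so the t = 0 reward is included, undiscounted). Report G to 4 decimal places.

t=0: π = [0.1250, 0.1250, 0.1250, 0.2500, 0.2500, 0.1250], E[r] = -0.3750, γ^t·E[r] = -0.375000, running G = -0.375000
t=1: π = [0.1719, 0.1563, 0.1563, 0.1406, 0.2031, 0.1719], E[r] = 0.2813, γ^t·E[r] = 0.253125, running G = -0.121875
t=2: π = [0.1641, 0.1660, 0.1641, 0.1465, 0.1895, 0.1699], E[r] = 0.2090, γ^t·E[r] = 0.169277, running G = 0.047402
t=3: π = [0.1646, 0.1660, 0.1663, 0.1462, 0.1875, 0.1694], E[r] = 0.2117, γ^t·E[r] = 0.154307, running G = 0.201710
t=4: π = [0.1645, 0.1664, 0.1665, 0.1462, 0.1873, 0.1692], E[r] = 0.2097, γ^t·E[r] = 0.137595, running G = 0.339305
t=5: π = [0.1644, 0.1664, 0.1666, 0.1461, 0.1872, 0.1692], E[r] = 0.2097, γ^t·E[r] = 0.123822, running G = 0.463127
t=6: π = [0.1644, 0.1664, 0.1666, 0.1462, 0.1872, 0.1692], E[r] = 0.2097, γ^t·E[r] = 0.111427, running G = 0.574554
t=7: π = [0.1644, 0.1664, 0.1666, 0.1462, 0.1872, 0.1692], E[r] = 0.2097, γ^t·E[r] = 0.100281, running G = 0.674835

G = 0.6748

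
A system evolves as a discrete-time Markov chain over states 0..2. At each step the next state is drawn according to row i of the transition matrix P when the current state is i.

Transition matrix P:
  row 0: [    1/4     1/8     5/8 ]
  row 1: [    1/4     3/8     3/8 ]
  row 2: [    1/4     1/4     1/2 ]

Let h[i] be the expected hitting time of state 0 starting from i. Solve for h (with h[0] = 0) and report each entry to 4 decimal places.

h = [0.0000, 4.0000, 4.0000]

First-step conditioning: h[0] = 0; for i ≠ 0, h[i] = 1 + Σ_k P[i][k]·h[k].
  h[1] = 1 + 3/8·h[1] + 3/8·h[2]
  h[2] = 1 + 1/4·h[1] + 1/2·h[2]
Solving the 2×2 linear system over states ≠ 0 gives exactly h = [0, 4, 4] (h[0] = 0 is the target).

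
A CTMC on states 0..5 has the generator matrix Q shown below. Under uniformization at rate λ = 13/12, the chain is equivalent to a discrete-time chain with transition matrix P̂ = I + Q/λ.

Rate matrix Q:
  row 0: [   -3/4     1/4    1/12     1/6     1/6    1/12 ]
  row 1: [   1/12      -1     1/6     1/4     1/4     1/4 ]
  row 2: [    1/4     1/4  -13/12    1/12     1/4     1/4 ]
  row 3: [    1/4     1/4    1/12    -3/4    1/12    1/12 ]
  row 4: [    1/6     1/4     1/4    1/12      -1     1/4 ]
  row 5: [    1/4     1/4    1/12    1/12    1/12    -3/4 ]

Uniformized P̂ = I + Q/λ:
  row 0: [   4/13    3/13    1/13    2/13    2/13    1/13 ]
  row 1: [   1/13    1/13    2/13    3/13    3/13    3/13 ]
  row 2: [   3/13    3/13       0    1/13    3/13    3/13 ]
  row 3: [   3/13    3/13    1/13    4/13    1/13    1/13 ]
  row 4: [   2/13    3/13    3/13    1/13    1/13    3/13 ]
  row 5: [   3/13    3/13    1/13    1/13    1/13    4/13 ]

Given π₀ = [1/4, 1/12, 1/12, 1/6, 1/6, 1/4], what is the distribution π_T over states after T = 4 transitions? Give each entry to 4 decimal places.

π = [0.2050, 0.1999, 0.1056, 0.1605, 0.1399, 0.1891]

t=0: π = [0.2500, 0.0833, 0.0833, 0.1667, 0.1667, 0.2500]
t=1: π = [0.2244, 0.2179, 0.1026, 0.1474, 0.1218, 0.1859]
t=2: π = [0.2051, 0.1972, 0.1045, 0.1617, 0.1435, 0.1879]
t=3: π = [0.2052, 0.2004, 0.1061, 0.1604, 0.1391, 0.1888]
t=4: π = [0.2050, 0.1999, 0.1056, 0.1605, 0.1399, 0.1891]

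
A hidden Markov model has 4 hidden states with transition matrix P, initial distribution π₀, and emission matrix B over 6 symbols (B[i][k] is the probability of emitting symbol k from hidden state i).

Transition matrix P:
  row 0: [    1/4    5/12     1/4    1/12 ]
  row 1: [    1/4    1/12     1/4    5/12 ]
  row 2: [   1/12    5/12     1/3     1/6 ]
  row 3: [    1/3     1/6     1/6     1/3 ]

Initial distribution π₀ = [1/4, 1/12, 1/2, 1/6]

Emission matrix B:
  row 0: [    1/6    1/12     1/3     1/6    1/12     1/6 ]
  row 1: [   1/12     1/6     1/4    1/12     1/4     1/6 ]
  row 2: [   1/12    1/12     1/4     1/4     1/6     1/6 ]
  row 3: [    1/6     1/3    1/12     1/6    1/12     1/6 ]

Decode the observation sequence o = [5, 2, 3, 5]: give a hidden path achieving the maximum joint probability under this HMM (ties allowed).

t=0: δ = [4.167e-02, 1.389e-02, 8.333e-02, 2.778e-02]  (obs o_0=5)
t=1: δ = [3.472e-03, 8.681e-03, 6.944e-03, 1.157e-03]  ψ = [0, 2, 2, 2]  (obs o_1=2)
t=2: δ = [3.617e-04, 2.411e-04, 5.787e-04, 6.028e-04]  ψ = [1, 2, 2, 1]  (obs o_2=3)
t=3: δ = [3.349e-05, 4.019e-05, 3.215e-05, 3.349e-05]  ψ = [3, 2, 2, 3]  (obs o_3=5)
backtrack: best end state = 1; path = [2, 2, 2, 1]

path = [2, 2, 2, 1]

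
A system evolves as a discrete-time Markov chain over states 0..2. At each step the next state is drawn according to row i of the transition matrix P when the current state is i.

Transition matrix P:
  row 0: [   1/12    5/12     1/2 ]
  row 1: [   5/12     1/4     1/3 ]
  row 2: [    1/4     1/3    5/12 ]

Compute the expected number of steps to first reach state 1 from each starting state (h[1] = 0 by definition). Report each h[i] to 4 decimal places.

First-step conditioning: h[1] = 0; for i ≠ 1, h[i] = 1 + Σ_k P[i][k]·h[k].
  h[0] = 1 + 1/12·h[0] + 1/2·h[2]
  h[2] = 1 + 1/4·h[0] + 5/12·h[2]
Solving the 2×2 linear system over states ≠ 1 gives exactly h = [156/59, 0, 168/59] (h[1] = 0 is the target).

h = [2.6441, 0.0000, 2.8475]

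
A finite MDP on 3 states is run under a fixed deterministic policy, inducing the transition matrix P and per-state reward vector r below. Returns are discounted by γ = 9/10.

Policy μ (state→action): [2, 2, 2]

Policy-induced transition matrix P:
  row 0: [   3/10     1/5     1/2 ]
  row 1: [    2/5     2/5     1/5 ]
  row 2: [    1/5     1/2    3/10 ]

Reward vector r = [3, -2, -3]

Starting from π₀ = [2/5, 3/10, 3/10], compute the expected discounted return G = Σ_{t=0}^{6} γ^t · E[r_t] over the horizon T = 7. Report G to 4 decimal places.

G = -3.7363

t=0: π = [0.4000, 0.3000, 0.3000], E[r] = -0.3000, γ^t·E[r] = -0.300000, running G = -0.300000
t=1: π = [0.3000, 0.3500, 0.3500], E[r] = -0.8500, γ^t·E[r] = -0.765000, running G = -1.065000
t=2: π = [0.3000, 0.3750, 0.3250], E[r] = -0.8250, γ^t·E[r] = -0.668250, running G = -1.733250
t=3: π = [0.3050, 0.3725, 0.3225], E[r] = -0.7975, γ^t·E[r] = -0.581378, running G = -2.314628
t=4: π = [0.3050, 0.3713, 0.3238], E[r] = -0.7988, γ^t·E[r] = -0.524060, running G = -2.838687
t=5: π = [0.3048, 0.3714, 0.3239], E[r] = -0.8001, γ^t·E[r] = -0.472466, running G = -3.311153
t=6: π = [0.3048, 0.3714, 0.3238], E[r] = -0.8001, γ^t·E[r] = -0.425186, running G = -3.736339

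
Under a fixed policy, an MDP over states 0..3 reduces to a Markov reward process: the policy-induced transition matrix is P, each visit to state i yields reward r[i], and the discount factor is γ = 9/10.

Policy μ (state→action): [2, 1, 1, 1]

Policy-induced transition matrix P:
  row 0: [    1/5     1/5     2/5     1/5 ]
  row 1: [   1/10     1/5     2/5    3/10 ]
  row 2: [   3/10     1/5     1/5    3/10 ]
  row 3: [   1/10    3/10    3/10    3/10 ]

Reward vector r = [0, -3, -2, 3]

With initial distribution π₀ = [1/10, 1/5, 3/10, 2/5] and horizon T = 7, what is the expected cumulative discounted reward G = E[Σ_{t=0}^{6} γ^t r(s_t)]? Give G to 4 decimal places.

G = -1.9256

t=0: π = [0.1000, 0.2000, 0.3000, 0.4000], E[r] = 0.0000, γ^t·E[r] = 0.000000, running G = 0.000000
t=1: π = [0.1700, 0.2400, 0.3000, 0.2900], E[r] = -0.4500, γ^t·E[r] = -0.405000, running G = -0.405000
t=2: π = [0.1770, 0.2290, 0.3110, 0.2830], E[r] = -0.4600, γ^t·E[r] = -0.372600, running G = -0.777600
t=3: π = [0.1799, 0.2283, 0.3095, 0.2823], E[r] = -0.4570, γ^t·E[r] = -0.333153, running G = -1.110753
t=4: π = [0.1799, 0.2282, 0.3099, 0.2820], E[r] = -0.4584, γ^t·E[r] = -0.300756, running G = -1.411509
t=5: π = [0.1800, 0.2282, 0.3098, 0.2820], E[r] = -0.4582, γ^t·E[r] = -0.270574, running G = -1.682084
t=6: π = [0.1800, 0.2282, 0.3098, 0.2820], E[r] = -0.4583, γ^t·E[r] = -0.243538, running G = -1.925622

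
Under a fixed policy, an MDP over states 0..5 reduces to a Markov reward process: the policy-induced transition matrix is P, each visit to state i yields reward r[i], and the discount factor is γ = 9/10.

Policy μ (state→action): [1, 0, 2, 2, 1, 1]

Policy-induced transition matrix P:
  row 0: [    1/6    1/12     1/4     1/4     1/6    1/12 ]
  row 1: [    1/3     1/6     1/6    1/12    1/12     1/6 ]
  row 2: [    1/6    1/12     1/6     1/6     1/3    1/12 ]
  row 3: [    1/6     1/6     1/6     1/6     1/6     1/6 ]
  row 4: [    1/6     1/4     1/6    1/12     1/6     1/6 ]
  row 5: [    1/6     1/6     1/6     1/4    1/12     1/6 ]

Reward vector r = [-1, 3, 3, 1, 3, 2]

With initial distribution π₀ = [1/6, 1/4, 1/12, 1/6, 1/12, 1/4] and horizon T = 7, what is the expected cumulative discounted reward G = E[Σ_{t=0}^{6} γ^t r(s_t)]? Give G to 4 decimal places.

t=0: π = [0.1667, 0.2500, 0.0833, 0.1667, 0.0833, 0.2500], E[r] = 1.7500, γ^t·E[r] = 1.750000, running G = 1.750000
t=1: π = [0.2083, 0.1528, 0.1806, 0.1736, 0.1389, 0.1458], E[r] = 1.6736, γ^t·E[r] = 1.506250, running G = 3.256250
t=2: π = [0.1921, 0.1458, 0.1840, 0.1719, 0.1719, 0.1343], E[r] = 1.7535, γ^t·E[r] = 1.420313, running G = 4.676563
t=3: π = [0.1910, 0.1496, 0.1827, 0.1674, 0.1740, 0.1353], E[r] = 1.7660, γ^t·E[r] = 1.287422, running G = 5.963984
t=4: π = [0.1916, 0.1500, 0.1826, 0.1669, 0.1734, 0.1355], E[r] = 1.7643, γ^t·E[r] = 1.157535, running G = 7.121520
t=5: π = [0.1917, 0.1499, 0.1826, 0.1670, 0.1733, 0.1355], E[r] = 1.7639, γ^t·E[r] = 1.041549, running G = 8.163069
t=6: π = [0.1917, 0.1499, 0.1826, 0.1670, 0.1733, 0.1355], E[r] = 1.7639, γ^t·E[r] = 0.937418, running G = 9.100487

G = 9.1005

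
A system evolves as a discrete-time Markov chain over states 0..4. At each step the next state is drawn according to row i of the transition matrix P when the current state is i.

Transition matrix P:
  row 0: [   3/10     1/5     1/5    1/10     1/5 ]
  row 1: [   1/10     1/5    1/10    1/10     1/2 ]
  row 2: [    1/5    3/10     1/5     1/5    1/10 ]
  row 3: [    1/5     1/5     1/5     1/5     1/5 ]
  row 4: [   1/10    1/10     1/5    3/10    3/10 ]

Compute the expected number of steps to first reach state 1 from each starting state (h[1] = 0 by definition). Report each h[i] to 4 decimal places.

First-step conditioning: h[1] = 0; for i ≠ 1, h[i] = 1 + Σ_k P[i][k]·h[k].
  h[0] = 1 + 3/10·h[0] + 1/5·h[2] + 1/10·h[3] + 1/5·h[4]
  h[2] = 1 + 1/5·h[0] + 1/5·h[2] + 1/5·h[3] + 1/10·h[4]
  h[3] = 1 + 1/5·h[0] + 1/5·h[2] + 1/5·h[3] + 1/5·h[4]
  h[4] = 1 + 1/10·h[0] + 1/5·h[2] + 3/10·h[3] + 3/10·h[4]
Solving the 4×4 linear system over states ≠ 1 gives exactly h = [5, 0, 40/9, 5, 50/9] (h[1] = 0 is the target).

h = [5.0000, 0.0000, 4.4444, 5.0000, 5.5556]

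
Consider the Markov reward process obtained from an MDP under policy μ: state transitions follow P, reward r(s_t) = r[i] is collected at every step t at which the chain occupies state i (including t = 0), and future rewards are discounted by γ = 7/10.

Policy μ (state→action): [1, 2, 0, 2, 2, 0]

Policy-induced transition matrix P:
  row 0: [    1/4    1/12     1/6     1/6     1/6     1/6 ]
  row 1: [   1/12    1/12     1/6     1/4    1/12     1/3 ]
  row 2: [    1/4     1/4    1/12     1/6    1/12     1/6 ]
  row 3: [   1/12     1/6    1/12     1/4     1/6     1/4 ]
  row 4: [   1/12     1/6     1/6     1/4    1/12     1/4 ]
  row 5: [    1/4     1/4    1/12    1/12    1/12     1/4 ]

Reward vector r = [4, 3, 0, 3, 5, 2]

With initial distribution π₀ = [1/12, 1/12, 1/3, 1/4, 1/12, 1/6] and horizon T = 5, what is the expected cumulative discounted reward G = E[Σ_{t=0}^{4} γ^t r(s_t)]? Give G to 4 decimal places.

G = 7.0849

t=0: π = [0.0833, 0.0833, 0.3333, 0.2500, 0.0833, 0.1667], E[r] = 2.0833, γ^t·E[r] = 2.083333, running G = 2.083333
t=1: π = [0.1806, 0.1944, 0.1042, 0.1875, 0.1111, 0.2222], E[r] = 2.8681, γ^t·E[r] = 2.007639, running G = 4.090972
t=2: π = [0.1678, 0.1626, 0.1238, 0.1892, 0.1140, 0.2425], E[r] = 2.7818, γ^t·E[r] = 1.363096, running G = 5.454068
t=3: π = [0.1724, 0.1697, 0.1204, 0.1853, 0.1131, 0.2392], E[r] = 2.7982, γ^t·E[r] = 0.959775, running G = 6.413843
t=4: π = [0.1720, 0.1681, 0.1213, 0.1857, 0.1131, 0.2397], E[r] = 2.7947, γ^t·E[r] = 0.671019, running G = 7.084862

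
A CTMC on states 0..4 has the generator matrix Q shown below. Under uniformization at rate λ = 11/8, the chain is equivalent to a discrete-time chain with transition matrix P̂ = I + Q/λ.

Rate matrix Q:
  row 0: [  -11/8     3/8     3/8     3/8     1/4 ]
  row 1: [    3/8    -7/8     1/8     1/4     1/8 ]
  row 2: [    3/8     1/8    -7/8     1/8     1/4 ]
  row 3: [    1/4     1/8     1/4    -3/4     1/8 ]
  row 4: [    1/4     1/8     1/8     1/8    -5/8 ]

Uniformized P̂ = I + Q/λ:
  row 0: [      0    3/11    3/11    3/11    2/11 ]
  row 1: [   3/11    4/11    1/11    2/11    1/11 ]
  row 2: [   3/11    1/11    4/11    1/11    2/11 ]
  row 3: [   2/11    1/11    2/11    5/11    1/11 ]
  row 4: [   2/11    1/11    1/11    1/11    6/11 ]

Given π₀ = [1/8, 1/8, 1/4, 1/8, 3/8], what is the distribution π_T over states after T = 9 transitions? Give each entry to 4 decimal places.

t=0: π = [0.1250, 0.1250, 0.2500, 0.1250, 0.3750]
t=1: π = [0.1932, 0.1477, 0.1932, 0.1705, 0.2955]
t=2: π = [0.1777, 0.1663, 0.1942, 0.2014, 0.2603]
t=3: π = [0.1823, 0.1686, 0.1945, 0.2116, 0.2431]
t=4: π = [0.1817, 0.1700, 0.1963, 0.2163, 0.2356]
t=5: π = [0.1821, 0.1703, 0.1972, 0.2181, 0.2324]
t=6: π = [0.1821, 0.1705, 0.1976, 0.2188, 0.2310]
t=7: π = [0.1822, 0.1705, 0.1978, 0.2191, 0.2304]
t=8: π = [0.1822, 0.1705, 0.1979, 0.2192, 0.2302]
t=9: π = [0.1822, 0.1705, 0.1979, 0.2192, 0.2301]

π = [0.1822, 0.1705, 0.1979, 0.2192, 0.2301]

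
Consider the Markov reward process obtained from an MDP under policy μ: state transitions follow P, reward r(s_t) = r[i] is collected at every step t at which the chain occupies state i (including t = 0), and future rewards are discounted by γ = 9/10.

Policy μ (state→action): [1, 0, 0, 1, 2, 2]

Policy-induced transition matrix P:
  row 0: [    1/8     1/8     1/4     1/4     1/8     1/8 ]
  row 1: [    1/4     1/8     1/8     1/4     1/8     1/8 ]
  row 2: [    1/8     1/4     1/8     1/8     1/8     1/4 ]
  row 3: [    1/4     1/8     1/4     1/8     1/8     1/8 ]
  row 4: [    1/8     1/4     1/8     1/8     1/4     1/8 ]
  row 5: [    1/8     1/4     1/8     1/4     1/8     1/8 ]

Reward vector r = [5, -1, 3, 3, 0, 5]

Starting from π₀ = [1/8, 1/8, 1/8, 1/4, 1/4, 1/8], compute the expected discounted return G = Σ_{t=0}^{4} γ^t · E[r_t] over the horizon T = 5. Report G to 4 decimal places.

G = 9.8423

t=0: π = [0.1250, 0.1250, 0.1250, 0.2500, 0.2500, 0.1250], E[r] = 2.2500, γ^t·E[r] = 2.250000, running G = 2.250000
t=1: π = [0.1719, 0.1875, 0.1719, 0.1719, 0.1563, 0.1406], E[r] = 2.4063, γ^t·E[r] = 2.165625, running G = 4.415625
t=2: π = [0.1699, 0.1836, 0.1680, 0.1875, 0.1445, 0.1465], E[r] = 2.4648, γ^t·E[r] = 1.996523, running G = 6.412148
t=3: π = [0.1714, 0.1824, 0.1697, 0.1875, 0.1431, 0.1460], E[r] = 2.4761, γ^t·E[r] = 1.805058, running G = 8.217207
t=4: π = [0.1712, 0.1823, 0.1699, 0.1875, 0.1429, 0.1462], E[r] = 2.4769, γ^t·E[r] = 1.625073, running G = 9.842279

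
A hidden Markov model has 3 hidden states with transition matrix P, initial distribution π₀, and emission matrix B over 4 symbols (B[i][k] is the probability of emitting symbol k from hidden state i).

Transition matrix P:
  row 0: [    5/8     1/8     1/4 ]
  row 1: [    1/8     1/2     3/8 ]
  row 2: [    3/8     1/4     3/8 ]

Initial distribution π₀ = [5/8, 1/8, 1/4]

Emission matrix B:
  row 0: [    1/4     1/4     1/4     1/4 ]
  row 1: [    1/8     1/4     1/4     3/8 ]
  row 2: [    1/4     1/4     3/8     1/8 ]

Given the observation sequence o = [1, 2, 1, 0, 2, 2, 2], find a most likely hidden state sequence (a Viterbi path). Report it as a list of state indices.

t=0: δ = [1.562e-01, 3.125e-02, 6.250e-02]  (obs o_0=1)
t=1: δ = [2.441e-02, 4.883e-03, 1.465e-02]  ψ = [0, 0, 0]  (obs o_1=2)
t=2: δ = [3.815e-03, 9.155e-04, 1.526e-03]  ψ = [0, 2, 0]  (obs o_2=1)
t=3: δ = [5.960e-04, 5.960e-05, 2.384e-04]  ψ = [0, 0, 0]  (obs o_3=0)
t=4: δ = [9.313e-05, 1.863e-05, 5.588e-05]  ψ = [0, 0, 0]  (obs o_4=2)
t=5: δ = [1.455e-05, 3.492e-06, 8.731e-06]  ψ = [0, 2, 0]  (obs o_5=2)
t=6: δ = [2.274e-06, 5.457e-07, 1.364e-06]  ψ = [0, 2, 0]  (obs o_6=2)
backtrack: best end state = 0; path = [0, 0, 0, 0, 0, 0, 0]

path = [0, 0, 0, 0, 0, 0, 0]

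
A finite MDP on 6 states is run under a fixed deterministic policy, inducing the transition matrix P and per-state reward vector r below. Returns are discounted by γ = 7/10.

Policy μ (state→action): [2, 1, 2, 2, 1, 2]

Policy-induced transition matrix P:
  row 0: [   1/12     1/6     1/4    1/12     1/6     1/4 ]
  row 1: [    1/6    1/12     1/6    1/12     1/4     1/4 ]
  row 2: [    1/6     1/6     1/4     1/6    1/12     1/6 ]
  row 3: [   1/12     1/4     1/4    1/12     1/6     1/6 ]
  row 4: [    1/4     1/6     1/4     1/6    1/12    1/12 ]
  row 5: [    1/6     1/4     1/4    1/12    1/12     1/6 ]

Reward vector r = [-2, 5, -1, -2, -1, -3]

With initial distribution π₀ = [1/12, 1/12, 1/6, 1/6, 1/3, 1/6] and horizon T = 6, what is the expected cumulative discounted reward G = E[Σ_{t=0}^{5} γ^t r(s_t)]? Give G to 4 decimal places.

t=0: π = [0.0833, 0.0833, 0.1667, 0.1667, 0.3333, 0.1667], E[r] = -1.0833, γ^t·E[r] = -1.083333, running G = -1.083333
t=1: π = [0.1736, 0.1875, 0.2431, 0.1250, 0.1181, 0.1528], E[r] = -0.4792, γ^t·E[r] = -0.335417, running G = -1.418750
t=2: π = [0.1516, 0.1742, 0.2344, 0.1134, 0.1395, 0.1869], E[r] = -0.5938, γ^t·E[r] = -0.290938, running G = -1.709688
t=3: π = [0.1562, 0.1772, 0.2355, 0.1145, 0.1345, 0.1822], E[r] = -0.5720, γ^t·E[r] = -0.196196, running G = -1.905884
t=4: π = [0.1553, 0.1766, 0.2352, 0.1142, 0.1354, 0.1832], E[r] = -0.5762, γ^t·E[r] = -0.138349, running G = -2.044232
t=5: π = [0.1555, 0.1767, 0.2353, 0.1142, 0.1352, 0.1830], E[r] = -0.5754, γ^t·E[r] = -0.096710, running G = -2.140942

G = -2.1409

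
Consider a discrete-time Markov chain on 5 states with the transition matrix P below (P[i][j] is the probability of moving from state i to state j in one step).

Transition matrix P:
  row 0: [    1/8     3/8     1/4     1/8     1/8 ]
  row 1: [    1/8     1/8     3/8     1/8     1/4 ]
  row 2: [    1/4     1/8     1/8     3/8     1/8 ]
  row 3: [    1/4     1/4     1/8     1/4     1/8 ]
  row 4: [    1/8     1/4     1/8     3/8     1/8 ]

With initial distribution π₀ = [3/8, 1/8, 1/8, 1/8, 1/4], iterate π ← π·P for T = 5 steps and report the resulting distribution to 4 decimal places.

t=0: π = [0.3750, 0.1250, 0.1250, 0.1250, 0.2500]
t=1: π = [0.1563, 0.2656, 0.2031, 0.2344, 0.1406]
t=2: π = [0.1797, 0.2109, 0.2109, 0.2402, 0.1582]
t=3: π = [0.1814, 0.2197, 0.2002, 0.2473, 0.1514]
t=4: π = [0.1809, 0.2202, 0.2026, 0.2438, 0.1525]
t=5: π = [0.1808, 0.2198, 0.2027, 0.2442, 0.1525]

π = [0.1808, 0.2198, 0.2027, 0.2442, 0.1525]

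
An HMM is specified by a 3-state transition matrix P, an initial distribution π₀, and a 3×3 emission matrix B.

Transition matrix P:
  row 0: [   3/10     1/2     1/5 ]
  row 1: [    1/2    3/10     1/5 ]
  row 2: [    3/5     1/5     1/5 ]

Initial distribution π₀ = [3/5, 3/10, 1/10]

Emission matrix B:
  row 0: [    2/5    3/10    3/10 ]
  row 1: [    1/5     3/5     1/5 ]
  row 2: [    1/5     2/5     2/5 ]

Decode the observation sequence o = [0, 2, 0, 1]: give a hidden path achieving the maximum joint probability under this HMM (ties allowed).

t=0: δ = [2.400e-01, 6.000e-02, 2.000e-02]  (obs o_0=0)
t=1: δ = [2.160e-02, 2.400e-02, 1.920e-02]  ψ = [0, 0, 0]  (obs o_1=2)
t=2: δ = [4.800e-03, 2.160e-03, 9.600e-04]  ψ = [1, 0, 1]  (obs o_2=0)
t=3: δ = [4.320e-04, 1.440e-03, 3.840e-04]  ψ = [0, 0, 0]  (obs o_3=1)
backtrack: best end state = 1; path = [0, 1, 0, 1]

path = [0, 1, 0, 1]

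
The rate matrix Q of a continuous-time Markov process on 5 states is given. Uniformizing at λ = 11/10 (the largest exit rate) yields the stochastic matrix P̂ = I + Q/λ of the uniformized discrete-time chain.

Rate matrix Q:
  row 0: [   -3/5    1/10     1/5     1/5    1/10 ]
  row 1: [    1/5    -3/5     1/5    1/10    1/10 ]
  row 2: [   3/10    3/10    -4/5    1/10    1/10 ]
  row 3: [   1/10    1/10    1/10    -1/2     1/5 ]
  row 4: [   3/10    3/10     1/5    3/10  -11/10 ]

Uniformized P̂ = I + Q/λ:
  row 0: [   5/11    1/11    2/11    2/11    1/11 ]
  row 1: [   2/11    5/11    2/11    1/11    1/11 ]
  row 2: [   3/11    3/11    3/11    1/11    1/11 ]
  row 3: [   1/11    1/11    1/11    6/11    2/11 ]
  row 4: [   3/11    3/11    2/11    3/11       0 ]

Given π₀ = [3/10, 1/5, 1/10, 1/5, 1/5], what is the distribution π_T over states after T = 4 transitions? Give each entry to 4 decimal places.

π = [0.2547, 0.2221, 0.1756, 0.2440, 0.1037]

t=0: π = [0.3000, 0.2000, 0.1000, 0.2000, 0.2000]
t=1: π = [0.2727, 0.2182, 0.1727, 0.2455, 0.0909]
t=2: π = [0.2579, 0.2182, 0.1752, 0.2438, 0.1050]
t=3: π = [0.2554, 0.2212, 0.1756, 0.2443, 0.1035]
t=4: π = [0.2547, 0.2221, 0.1756, 0.2440, 0.1037]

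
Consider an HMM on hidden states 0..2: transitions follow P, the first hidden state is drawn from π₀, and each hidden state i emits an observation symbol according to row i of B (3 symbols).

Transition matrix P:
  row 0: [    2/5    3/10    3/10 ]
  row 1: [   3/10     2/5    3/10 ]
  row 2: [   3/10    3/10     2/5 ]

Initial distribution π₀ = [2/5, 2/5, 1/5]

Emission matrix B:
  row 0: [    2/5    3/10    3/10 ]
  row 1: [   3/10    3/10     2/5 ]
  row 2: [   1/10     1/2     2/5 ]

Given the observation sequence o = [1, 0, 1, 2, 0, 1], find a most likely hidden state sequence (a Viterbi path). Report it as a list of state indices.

t=0: δ = [1.200e-01, 1.200e-01, 1.000e-01]  (obs o_0=1)
t=1: δ = [1.920e-02, 1.440e-02, 4.000e-03]  ψ = [0, 1, 2]  (obs o_1=0)
t=2: δ = [2.304e-03, 1.728e-03, 2.880e-03]  ψ = [0, 0, 0]  (obs o_2=1)
t=3: δ = [2.765e-04, 3.456e-04, 4.608e-04]  ψ = [0, 2, 2]  (obs o_3=2)
t=4: δ = [5.530e-05, 4.147e-05, 1.843e-05]  ψ = [2, 1, 2]  (obs o_4=0)
t=5: δ = [6.636e-06, 4.977e-06, 8.294e-06]  ψ = [0, 0, 0]  (obs o_5=1)
backtrack: best end state = 2; path = [0, 0, 2, 2, 0, 2]

path = [0, 0, 2, 2, 0, 2]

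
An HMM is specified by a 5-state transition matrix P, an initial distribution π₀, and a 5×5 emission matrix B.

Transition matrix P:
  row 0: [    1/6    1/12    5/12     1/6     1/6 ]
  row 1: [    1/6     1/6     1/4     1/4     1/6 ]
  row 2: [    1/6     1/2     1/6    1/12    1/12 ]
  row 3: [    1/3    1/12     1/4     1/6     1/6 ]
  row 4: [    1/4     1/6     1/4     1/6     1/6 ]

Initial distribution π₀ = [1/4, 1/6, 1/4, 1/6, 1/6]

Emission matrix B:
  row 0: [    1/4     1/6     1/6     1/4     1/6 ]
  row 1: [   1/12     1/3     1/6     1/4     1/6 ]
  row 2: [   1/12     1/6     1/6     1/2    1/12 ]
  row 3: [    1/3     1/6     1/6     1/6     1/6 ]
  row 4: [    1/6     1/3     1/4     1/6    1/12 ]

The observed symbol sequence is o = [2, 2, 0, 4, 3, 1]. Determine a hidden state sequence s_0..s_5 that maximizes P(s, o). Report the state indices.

t=0: δ = [4.167e-02, 2.778e-02, 4.167e-02, 2.778e-02, 4.167e-02]  (obs o_0=2)
t=1: δ = [1.736e-03, 3.472e-03, 2.894e-03, 1.157e-03, 1.736e-03]  ψ = [4, 2, 0, 0, 0]  (obs o_1=2)
t=2: δ = [1.447e-04, 1.206e-04, 7.234e-05, 2.894e-04, 9.645e-05]  ψ = [1, 2, 1, 1, 1]  (obs o_2=0)
t=3: δ = [1.608e-05, 6.028e-06, 6.028e-06, 8.038e-06, 4.019e-06]  ψ = [3, 2, 3, 3, 3]  (obs o_3=4)
t=4: δ = [6.698e-07, 7.535e-07, 3.349e-06, 4.465e-07, 4.465e-07]  ψ = [0, 2, 0, 0, 0]  (obs o_4=3)
t=5: δ = [9.303e-08, 5.582e-07, 9.303e-08, 4.651e-08, 9.303e-08]  ψ = [2, 2, 2, 2, 2]  (obs o_5=1)
backtrack: best end state = 1; path = [2, 1, 3, 0, 2, 1]

path = [2, 1, 3, 0, 2, 1]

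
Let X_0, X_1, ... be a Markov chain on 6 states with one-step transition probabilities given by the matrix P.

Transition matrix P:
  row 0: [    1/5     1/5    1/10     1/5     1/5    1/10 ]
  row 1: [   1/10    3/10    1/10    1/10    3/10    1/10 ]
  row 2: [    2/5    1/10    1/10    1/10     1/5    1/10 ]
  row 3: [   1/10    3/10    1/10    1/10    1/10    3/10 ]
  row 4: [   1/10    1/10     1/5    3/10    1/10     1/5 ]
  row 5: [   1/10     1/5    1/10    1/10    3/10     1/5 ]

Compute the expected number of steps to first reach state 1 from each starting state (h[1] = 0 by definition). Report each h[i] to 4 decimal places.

First-step conditioning: h[1] = 0; for i ≠ 1, h[i] = 1 + Σ_k P[i][k]·h[k].
  h[0] = 1 + 1/5·h[0] + 1/10·h[2] + 1/5·h[3] + 1/5·h[4] + 1/10·h[5]
  h[2] = 1 + 2/5·h[0] + 1/10·h[2] + 1/10·h[3] + 1/5·h[4] + 1/10·h[5]
  h[3] = 1 + 1/10·h[0] + 1/10·h[2] + 1/10·h[3] + 1/10·h[4] + 3/10·h[5]
  h[4] = 1 + 1/10·h[0] + 1/5·h[2] + 3/10·h[3] + 1/10·h[4] + 1/5·h[5]
  h[5] = 1 + 1/10·h[0] + 1/10·h[2] + 1/10·h[3] + 3/10·h[4] + 1/5·h[5]
Solving the 5×5 linear system over states ≠ 1 gives exactly h = [55265/10348, 0, 15330/2587, 12495/2587, 60465/10348, 28215/5174] (h[1] = 0 is the target).

h = [5.3406, 0.0000, 5.9258, 4.8299, 5.8432, 5.4532]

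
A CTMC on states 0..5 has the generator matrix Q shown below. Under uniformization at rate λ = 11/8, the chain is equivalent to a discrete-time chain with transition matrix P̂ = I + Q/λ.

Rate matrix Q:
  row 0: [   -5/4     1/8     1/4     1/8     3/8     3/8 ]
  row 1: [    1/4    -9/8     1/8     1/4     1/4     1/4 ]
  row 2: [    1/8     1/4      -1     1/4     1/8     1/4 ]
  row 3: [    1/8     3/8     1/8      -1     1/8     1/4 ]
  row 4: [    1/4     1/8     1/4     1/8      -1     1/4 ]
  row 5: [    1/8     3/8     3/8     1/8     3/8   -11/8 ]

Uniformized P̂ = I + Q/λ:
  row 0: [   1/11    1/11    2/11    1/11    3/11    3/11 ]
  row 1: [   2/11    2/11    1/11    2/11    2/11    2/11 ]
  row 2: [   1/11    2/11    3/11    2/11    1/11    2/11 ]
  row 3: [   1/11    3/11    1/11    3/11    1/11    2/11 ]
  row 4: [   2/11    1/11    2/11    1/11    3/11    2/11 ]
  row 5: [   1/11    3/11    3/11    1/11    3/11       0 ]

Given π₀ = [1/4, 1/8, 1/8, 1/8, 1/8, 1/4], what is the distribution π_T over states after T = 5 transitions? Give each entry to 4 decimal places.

π = [0.1252, 0.1813, 0.1831, 0.1516, 0.1954, 0.1635]

t=0: π = [0.2500, 0.1250, 0.1250, 0.1250, 0.1250, 0.2500]
t=1: π = [0.1136, 0.1818, 0.1932, 0.1364, 0.2159, 0.1591]
t=2: π = [0.1271, 0.1787, 0.1849, 0.1498, 0.1963, 0.1632]
t=3: π = [0.1250, 0.1809, 0.1836, 0.1512, 0.1956, 0.1637]
t=4: π = [0.1251, 0.1813, 0.1832, 0.1515, 0.1954, 0.1634]
t=5: π = [0.1252, 0.1813, 0.1831, 0.1516, 0.1954, 0.1635]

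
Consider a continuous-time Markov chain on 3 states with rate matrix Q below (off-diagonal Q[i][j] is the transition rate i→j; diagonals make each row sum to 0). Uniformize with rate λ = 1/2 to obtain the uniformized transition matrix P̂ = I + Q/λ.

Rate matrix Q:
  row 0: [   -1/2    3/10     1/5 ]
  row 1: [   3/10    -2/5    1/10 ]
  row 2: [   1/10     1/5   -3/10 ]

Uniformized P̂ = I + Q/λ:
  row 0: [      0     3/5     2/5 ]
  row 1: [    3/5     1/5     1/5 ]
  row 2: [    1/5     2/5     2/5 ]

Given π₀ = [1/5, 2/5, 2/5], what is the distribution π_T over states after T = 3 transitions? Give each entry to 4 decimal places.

π = [0.3008, 0.3776, 0.3216]

t=0: π = [0.2000, 0.4000, 0.4000]
t=1: π = [0.3200, 0.3600, 0.3200]
t=2: π = [0.2800, 0.3920, 0.3280]
t=3: π = [0.3008, 0.3776, 0.3216]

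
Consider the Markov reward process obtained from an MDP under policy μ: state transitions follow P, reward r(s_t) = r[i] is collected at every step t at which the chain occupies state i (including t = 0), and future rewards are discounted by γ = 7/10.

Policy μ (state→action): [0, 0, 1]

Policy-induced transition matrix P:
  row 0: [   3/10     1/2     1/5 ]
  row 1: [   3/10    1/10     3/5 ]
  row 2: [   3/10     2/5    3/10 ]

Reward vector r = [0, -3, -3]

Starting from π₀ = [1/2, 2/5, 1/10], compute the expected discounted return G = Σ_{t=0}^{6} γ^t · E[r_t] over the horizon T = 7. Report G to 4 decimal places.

t=0: π = [0.5000, 0.4000, 0.1000], E[r] = -1.5000, γ^t·E[r] = -1.500000, running G = -1.500000
t=1: π = [0.3000, 0.3300, 0.3700], E[r] = -2.1000, γ^t·E[r] = -1.470000, running G = -2.970000
t=2: π = [0.3000, 0.3310, 0.3690], E[r] = -2.1000, γ^t·E[r] = -1.029000, running G = -3.999000
t=3: π = [0.3000, 0.3307, 0.3693], E[r] = -2.1000, γ^t·E[r] = -0.720300, running G = -4.719300
t=4: π = [0.3000, 0.3308, 0.3692], E[r] = -2.1000, γ^t·E[r] = -0.504210, running G = -5.223510
t=5: π = [0.3000, 0.3308, 0.3692], E[r] = -2.1000, γ^t·E[r] = -0.352947, running G = -5.576457
t=6: π = [0.3000, 0.3308, 0.3692], E[r] = -2.1000, γ^t·E[r] = -0.247063, running G = -5.823520

G = -5.8235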